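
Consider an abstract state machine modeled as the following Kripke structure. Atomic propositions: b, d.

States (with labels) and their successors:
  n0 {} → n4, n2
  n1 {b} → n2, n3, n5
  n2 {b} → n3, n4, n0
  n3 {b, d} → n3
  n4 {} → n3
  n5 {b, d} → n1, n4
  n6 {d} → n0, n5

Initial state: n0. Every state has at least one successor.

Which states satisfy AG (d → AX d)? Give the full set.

{n0, n2, n3, n4}

States satisfying d → AX d: {n0, n1, n2, n3, n4}.
States satisfying AG (d → AX d): {n0, n2, n3, n4}.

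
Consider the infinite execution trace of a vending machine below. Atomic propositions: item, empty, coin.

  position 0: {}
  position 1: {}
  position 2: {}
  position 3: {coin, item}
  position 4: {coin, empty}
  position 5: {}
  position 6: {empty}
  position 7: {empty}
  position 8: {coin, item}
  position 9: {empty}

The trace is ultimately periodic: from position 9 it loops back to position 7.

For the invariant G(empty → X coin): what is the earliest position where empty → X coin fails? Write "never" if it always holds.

Check empty → X coin at each position in order: 0 ✓, 1 ✓, 2 ✓, 3 ✓.
At position 4 the labels are {coin, empty} and the next position 5 has {}, so empty → X coin is false there. This is the first violation.

4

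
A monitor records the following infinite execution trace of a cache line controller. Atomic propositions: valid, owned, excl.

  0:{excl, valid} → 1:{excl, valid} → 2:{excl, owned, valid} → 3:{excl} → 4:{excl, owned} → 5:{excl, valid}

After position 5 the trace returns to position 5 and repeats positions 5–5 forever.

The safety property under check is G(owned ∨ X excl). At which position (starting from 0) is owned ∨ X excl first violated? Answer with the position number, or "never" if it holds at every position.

owned ∨ X excl holds at every position 0..5, and those are all the positions the trace ever visits, so the invariant G(owned ∨ X excl) is never violated.

never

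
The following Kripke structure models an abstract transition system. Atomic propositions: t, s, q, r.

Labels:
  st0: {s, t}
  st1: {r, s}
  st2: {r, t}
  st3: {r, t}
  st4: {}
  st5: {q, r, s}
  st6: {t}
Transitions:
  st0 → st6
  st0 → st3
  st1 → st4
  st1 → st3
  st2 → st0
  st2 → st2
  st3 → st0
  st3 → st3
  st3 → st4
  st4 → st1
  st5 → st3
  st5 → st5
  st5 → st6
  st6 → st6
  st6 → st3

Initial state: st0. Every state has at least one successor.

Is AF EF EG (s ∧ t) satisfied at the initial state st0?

States satisfying EF EG (s ∧ t): ∅.
States satisfying AF EF EG (s ∧ t): ∅.
There is a path from st0 along which EF EG (s ∧ t) never holds.
st0 ∉ Sat(AF EF EG (s ∧ t)).

No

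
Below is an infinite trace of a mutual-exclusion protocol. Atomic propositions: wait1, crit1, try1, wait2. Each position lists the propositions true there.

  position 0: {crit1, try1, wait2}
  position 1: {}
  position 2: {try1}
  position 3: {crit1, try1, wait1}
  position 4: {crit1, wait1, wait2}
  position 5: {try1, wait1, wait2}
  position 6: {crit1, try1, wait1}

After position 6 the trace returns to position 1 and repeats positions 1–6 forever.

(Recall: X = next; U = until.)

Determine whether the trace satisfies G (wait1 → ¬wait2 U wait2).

wait1 → ¬wait2 U wait2 holds at every position 0..6, and those are all positions ever visited, so G (wait1 → ¬wait2 U wait2) holds.
Positions where wait1 holds: 3, 4, 5, 6.
Check ¬wait2 U wait2 at each: 3→ok, 4→ok, 5→ok, 6→ok.

Yes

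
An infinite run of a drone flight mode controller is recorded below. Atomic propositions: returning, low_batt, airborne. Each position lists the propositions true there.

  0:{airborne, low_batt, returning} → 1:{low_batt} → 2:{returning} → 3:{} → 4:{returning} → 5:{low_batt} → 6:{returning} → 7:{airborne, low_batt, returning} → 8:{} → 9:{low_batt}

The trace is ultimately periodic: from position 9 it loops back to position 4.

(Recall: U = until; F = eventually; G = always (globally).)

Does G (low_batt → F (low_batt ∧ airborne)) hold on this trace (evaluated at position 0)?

Satisfied

low_batt → F (low_batt ∧ airborne) holds at every position 0..9, and those are all positions ever visited, so G (low_batt → F (low_batt ∧ airborne)) holds.
Positions where low_batt holds: 0, 1, 5, 7, 9.
Check F (low_batt ∧ airborne) at each: 0→ok, 1→ok, 5→ok, 7→ok, 9→ok.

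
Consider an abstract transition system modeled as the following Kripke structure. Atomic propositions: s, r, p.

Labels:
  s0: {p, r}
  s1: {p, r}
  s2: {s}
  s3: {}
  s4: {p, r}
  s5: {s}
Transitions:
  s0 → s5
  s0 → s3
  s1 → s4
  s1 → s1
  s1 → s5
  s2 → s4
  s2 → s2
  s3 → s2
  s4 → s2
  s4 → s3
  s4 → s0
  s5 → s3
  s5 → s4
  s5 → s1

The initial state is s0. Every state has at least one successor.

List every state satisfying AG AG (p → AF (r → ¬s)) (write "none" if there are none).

{s0, s1, s2, s3, s4, s5}

States satisfying AG (p → AF (r → ¬s)): {s0, s1, s2, s3, s4, s5}.
States satisfying AG AG (p → AF (r → ¬s)): {s0, s1, s2, s3, s4, s5}.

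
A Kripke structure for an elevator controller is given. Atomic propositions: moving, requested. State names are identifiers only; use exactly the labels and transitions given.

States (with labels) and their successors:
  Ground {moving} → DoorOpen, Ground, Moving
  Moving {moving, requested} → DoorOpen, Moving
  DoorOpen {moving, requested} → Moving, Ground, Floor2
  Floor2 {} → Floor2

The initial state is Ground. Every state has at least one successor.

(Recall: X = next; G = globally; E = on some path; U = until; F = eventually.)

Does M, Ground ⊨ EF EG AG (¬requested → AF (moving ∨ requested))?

No

States satisfying EG AG (¬requested → AF (moving ∨ requested)): ∅.
States satisfying EF EG AG (¬requested → AF (moving ∨ requested)): ∅.
No suitable path/successor from Ground witnesses the formula.
Ground ∉ Sat(EF EG AG (¬requested → AF (moving ∨ requested))).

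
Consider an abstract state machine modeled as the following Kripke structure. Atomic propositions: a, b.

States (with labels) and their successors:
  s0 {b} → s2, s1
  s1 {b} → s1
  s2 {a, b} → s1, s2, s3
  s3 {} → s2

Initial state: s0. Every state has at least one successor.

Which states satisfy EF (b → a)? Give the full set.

{s0, s2, s3}

States satisfying b → a: {s2, s3}.
States satisfying EF (b → a): {s0, s2, s3}.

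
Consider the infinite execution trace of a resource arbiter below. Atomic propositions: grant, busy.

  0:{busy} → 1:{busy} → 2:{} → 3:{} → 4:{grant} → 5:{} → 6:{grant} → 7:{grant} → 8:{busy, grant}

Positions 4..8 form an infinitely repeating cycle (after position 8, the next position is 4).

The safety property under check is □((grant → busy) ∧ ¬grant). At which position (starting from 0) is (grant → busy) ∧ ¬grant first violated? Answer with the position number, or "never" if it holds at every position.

4

Check (grant → busy) ∧ ¬grant at each position in order: 0 ✓, 1 ✓, 2 ✓, 3 ✓.
At position 4 the labels are {grant}, so (grant → busy) ∧ ¬grant is false there. This is the first violation.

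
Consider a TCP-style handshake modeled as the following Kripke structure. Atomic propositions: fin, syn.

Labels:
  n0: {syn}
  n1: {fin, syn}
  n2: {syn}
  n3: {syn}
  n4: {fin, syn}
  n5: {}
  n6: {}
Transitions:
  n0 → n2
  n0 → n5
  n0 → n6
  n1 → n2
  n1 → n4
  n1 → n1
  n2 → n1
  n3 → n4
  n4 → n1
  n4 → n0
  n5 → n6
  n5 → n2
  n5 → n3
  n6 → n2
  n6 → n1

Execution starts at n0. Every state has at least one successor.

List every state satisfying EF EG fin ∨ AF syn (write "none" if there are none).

States satisfying EG fin: {n1, n4}.
States satisfying EF EG fin: {n0, n1, n2, n3, n4, n5, n6}.
States satisfying syn: {n0, n1, n2, n3, n4}.
States satisfying AF syn: {n0, n1, n2, n3, n4, n5, n6}.
States satisfying EF EG fin ∨ AF syn: {n0, n1, n2, n3, n4, n5, n6}.

{n0, n1, n2, n3, n4, n5, n6}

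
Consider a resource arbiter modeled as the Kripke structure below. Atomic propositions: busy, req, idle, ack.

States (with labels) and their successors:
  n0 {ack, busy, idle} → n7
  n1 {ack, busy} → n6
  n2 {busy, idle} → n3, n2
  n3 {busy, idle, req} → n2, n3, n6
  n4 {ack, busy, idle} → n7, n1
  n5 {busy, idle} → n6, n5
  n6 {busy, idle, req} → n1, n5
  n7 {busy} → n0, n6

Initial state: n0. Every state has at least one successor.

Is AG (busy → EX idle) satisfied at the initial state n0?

States satisfying busy → EX idle: {n1, n2, n3, n5, n6, n7}.
States satisfying AG (busy → EX idle): {n1, n2, n3, n5, n6}.
n0 is reachable from n0 and violates busy → EX idle, so AG fails at n0.
n0 ∉ Sat(AG (busy → EX idle)).

Violated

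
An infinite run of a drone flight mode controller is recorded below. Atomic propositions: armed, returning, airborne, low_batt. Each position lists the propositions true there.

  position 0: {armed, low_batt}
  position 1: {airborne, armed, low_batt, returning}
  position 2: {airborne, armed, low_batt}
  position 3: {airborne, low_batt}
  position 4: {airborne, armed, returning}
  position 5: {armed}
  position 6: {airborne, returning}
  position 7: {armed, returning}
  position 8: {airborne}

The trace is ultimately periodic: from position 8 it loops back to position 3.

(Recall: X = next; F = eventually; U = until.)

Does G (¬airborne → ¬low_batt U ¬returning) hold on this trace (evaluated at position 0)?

Satisfied

¬airborne → ¬low_batt U ¬returning holds at every position 0..8, and those are all positions ever visited, so G (¬airborne → ¬low_batt U ¬returning) holds.
Positions where ¬airborne holds: 0, 5, 7.
Check ¬low_batt U ¬returning at each: 0→ok, 5→ok, 7→ok.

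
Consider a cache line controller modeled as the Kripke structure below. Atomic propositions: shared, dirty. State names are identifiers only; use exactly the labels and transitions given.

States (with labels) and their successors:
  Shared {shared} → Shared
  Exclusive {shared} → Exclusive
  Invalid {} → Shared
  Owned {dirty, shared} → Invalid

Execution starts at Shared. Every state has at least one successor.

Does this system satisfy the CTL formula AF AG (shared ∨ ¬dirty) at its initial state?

Yes

States satisfying AG (shared ∨ ¬dirty): {Shared, Exclusive, Invalid, Owned}.
States satisfying AF AG (shared ∨ ¬dirty): {Shared, Exclusive, Invalid, Owned}.
Shared ∈ Sat(AF AG (shared ∨ ¬dirty)).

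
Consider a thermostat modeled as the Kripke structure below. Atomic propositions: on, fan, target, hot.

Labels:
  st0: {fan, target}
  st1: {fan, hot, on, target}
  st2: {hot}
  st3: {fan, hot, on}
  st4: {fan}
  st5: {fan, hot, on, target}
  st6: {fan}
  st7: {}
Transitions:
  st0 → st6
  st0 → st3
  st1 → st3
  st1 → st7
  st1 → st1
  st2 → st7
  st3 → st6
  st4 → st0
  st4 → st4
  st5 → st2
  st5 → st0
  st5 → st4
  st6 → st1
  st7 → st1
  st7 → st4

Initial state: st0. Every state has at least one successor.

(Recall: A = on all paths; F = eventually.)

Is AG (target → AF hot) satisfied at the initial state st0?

States satisfying target → AF hot: {st0, st1, st2, st3, st4, st5, st6, st7}.
States satisfying AG (target → AF hot): {st0, st1, st2, st3, st4, st5, st6, st7}.
Every state reachable from st0 satisfies target → AF hot.
st0 ∈ Sat(AG (target → AF hot)).

Holds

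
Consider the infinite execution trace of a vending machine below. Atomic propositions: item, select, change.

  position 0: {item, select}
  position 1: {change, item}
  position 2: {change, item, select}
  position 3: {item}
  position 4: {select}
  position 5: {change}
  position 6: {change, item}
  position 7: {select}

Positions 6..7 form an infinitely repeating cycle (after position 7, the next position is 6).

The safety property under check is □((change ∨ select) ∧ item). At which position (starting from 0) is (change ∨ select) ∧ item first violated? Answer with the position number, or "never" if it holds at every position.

3

Check (change ∨ select) ∧ item at each position in order: 0 ✓, 1 ✓, 2 ✓.
At position 3 the labels are {item}, so (change ∨ select) ∧ item is false there. This is the first violation.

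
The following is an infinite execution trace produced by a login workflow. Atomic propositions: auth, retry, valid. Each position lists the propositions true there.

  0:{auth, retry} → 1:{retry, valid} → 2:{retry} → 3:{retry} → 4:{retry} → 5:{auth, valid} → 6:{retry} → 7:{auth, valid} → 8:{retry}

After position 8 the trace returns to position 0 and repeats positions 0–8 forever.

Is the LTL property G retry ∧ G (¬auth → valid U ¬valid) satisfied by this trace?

retry must hold at every position from 0 onward. It fails at position 5, so G retry is false.
¬auth → valid U ¬valid holds at every position 0..8, and those are all positions ever visited, so G (¬auth → valid U ¬valid) holds.
Positions where ¬auth holds: 1, 2, 3, 4, 6, 8.
Check valid U ¬valid at each: 1→ok, 2→ok, 3→ok, 4→ok, 6→ok, 8→ok.
At position 0: G retry is false; G (¬auth → valid U ¬valid) is true; so G retry ∧ G (¬auth → valid U ¬valid) is false.

No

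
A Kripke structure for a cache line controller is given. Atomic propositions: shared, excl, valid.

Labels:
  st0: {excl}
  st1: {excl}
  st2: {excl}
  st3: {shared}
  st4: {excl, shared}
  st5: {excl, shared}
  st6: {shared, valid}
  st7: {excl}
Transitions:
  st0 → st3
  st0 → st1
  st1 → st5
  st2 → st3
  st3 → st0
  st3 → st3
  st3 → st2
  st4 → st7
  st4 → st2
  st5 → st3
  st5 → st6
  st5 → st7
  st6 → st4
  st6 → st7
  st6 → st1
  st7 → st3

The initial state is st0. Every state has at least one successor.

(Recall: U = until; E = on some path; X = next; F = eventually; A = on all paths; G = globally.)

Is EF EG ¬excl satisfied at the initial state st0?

Yes

States satisfying EG ¬excl: {st3}.
States satisfying EF EG ¬excl: {st0, st1, st2, st3, st4, st5, st6, st7}.
Some path from st0 reaches a state where EG ¬excl holds.
st0 ∈ Sat(EF EG ¬excl).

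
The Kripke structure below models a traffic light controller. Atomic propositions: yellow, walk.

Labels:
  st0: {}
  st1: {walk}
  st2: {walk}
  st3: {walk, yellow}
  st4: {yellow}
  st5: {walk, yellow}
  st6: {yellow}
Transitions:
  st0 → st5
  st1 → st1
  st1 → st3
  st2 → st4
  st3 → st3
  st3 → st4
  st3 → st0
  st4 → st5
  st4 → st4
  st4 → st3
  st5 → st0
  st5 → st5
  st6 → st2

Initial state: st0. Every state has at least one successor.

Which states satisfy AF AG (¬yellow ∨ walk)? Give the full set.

{st0, st5}

States satisfying AG (¬yellow ∨ walk): {st0, st5}.
States satisfying AF AG (¬yellow ∨ walk): {st0, st5}.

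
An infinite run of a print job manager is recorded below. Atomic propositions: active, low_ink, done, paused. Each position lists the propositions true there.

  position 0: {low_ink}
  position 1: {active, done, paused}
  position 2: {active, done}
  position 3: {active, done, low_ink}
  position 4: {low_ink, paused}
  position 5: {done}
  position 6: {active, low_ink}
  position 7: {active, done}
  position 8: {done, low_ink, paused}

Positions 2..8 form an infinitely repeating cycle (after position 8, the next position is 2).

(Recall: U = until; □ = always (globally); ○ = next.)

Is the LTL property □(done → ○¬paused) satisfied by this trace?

Does not hold

done → ○¬paused must hold at every position from 0 onward. It fails at position 3, so □(done → ○¬paused) is false.
Positions where done holds: 1, 2, 3, 5, 7, 8.
Check ○¬paused at each: 1→ok, 2→ok, 3→fails, 5→ok, 7→fails, 8→ok.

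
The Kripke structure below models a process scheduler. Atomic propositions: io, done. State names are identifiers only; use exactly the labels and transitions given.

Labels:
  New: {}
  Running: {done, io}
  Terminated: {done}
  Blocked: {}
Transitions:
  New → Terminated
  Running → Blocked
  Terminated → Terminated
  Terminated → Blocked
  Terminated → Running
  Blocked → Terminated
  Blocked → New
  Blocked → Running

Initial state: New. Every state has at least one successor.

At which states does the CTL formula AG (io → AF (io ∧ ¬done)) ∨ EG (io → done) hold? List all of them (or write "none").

{New, Running, Terminated, Blocked}

States satisfying io → AF (io ∧ ¬done): {New, Terminated, Blocked}.
States satisfying AG (io → AF (io ∧ ¬done)): ∅.
States satisfying io → done: {New, Running, Terminated, Blocked}.
States satisfying EG (io → done): {New, Running, Terminated, Blocked}.
States satisfying AG (io → AF (io ∧ ¬done)) ∨ EG (io → done): {New, Running, Terminated, Blocked}.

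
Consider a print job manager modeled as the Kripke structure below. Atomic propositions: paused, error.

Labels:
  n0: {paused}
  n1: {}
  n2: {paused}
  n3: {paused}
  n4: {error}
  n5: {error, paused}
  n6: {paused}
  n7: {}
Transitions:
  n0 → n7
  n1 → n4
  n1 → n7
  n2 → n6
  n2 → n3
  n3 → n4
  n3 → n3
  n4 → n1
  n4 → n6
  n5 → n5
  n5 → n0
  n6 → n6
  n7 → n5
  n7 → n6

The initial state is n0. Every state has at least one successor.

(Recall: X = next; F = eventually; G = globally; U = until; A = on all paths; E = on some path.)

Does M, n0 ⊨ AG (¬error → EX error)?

States satisfying ¬error → EX error: {n1, n3, n4, n5, n7}.
States satisfying AG (¬error → EX error): ∅.
n0 is reachable from n0 and violates ¬error → EX error, so AG fails at n0.
n0 ∉ Sat(AG (¬error → EX error)).

Does not hold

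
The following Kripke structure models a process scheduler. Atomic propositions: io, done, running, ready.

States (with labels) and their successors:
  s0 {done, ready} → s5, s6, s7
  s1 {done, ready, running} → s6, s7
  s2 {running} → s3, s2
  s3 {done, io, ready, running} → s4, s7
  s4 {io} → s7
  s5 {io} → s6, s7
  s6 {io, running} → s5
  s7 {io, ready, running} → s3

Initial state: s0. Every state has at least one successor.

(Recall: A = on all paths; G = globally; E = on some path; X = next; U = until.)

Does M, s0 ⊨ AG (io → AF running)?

States satisfying io → AF running: {s0, s1, s2, s3, s4, s5, s6, s7}.
States satisfying AG (io → AF running): {s0, s1, s2, s3, s4, s5, s6, s7}.
Every state reachable from s0 satisfies io → AF running.
s0 ∈ Sat(AG (io → AF running)).

Satisfied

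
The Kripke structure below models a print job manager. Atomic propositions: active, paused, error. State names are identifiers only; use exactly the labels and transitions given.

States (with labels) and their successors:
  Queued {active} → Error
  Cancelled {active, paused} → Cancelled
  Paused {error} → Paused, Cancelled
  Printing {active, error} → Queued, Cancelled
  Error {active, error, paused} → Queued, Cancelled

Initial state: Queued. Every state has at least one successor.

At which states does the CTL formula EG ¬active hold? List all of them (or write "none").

{Paused}

States satisfying ¬active: {Paused}.
States satisfying EG ¬active: {Paused}.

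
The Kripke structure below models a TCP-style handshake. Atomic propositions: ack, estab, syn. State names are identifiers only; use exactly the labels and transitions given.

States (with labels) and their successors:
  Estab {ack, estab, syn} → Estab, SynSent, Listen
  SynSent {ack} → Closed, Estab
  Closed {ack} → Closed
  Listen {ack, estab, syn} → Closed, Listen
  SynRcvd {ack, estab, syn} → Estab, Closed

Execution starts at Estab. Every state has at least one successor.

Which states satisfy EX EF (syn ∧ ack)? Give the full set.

{Estab, SynSent, Listen, SynRcvd}

States satisfying EF (syn ∧ ack): {Estab, SynSent, Listen, SynRcvd}.
States satisfying EX EF (syn ∧ ack): {Estab, SynSent, Listen, SynRcvd}.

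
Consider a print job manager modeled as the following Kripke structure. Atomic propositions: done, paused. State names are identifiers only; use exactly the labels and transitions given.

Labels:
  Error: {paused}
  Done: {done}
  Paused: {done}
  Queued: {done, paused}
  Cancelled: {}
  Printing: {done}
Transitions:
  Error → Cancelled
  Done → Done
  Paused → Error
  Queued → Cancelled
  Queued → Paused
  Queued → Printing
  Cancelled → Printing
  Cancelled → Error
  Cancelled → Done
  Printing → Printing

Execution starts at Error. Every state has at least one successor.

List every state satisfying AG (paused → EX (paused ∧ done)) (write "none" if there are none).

{Done, Printing}

States satisfying paused → EX (paused ∧ done): {Done, Paused, Cancelled, Printing}.
States satisfying AG (paused → EX (paused ∧ done)): {Done, Printing}.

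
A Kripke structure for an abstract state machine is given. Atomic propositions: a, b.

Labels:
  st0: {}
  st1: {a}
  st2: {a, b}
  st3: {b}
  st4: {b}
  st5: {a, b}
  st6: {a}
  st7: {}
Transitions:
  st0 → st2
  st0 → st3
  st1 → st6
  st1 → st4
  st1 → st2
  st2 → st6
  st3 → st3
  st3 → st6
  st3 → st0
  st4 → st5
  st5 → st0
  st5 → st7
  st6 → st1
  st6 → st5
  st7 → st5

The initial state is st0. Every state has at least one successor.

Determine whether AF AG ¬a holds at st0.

No

States satisfying AG ¬a: ∅.
States satisfying AF AG ¬a: ∅.
There is a path from st0 along which AG ¬a never holds.
st0 ∉ Sat(AF AG ¬a).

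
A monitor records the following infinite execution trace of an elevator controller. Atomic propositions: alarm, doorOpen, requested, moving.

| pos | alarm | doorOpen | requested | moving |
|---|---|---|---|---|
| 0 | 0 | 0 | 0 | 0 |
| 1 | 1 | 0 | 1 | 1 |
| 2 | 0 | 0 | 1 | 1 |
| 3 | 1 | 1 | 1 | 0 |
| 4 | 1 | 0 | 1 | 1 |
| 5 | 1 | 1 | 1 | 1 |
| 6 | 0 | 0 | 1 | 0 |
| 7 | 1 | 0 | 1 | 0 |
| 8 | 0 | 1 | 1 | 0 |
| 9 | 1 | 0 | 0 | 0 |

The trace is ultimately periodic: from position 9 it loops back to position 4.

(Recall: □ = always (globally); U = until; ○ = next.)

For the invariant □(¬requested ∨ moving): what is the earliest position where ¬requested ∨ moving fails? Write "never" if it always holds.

Check ¬requested ∨ moving at each position in order: 0 ✓, 1 ✓, 2 ✓.
At position 3 the labels are {alarm, doorOpen, requested}, so ¬requested ∨ moving is false there. This is the first violation.

3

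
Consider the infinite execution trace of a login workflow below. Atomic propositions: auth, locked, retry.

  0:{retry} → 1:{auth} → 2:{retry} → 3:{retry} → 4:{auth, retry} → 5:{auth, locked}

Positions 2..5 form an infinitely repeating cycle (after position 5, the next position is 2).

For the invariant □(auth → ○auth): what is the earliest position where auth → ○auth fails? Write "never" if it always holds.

Check auth → ○auth at each position in order: 0 ✓.
At position 1 the labels are {auth} and the next position 2 has {retry}, so auth → ○auth is false there. This is the first violation.

1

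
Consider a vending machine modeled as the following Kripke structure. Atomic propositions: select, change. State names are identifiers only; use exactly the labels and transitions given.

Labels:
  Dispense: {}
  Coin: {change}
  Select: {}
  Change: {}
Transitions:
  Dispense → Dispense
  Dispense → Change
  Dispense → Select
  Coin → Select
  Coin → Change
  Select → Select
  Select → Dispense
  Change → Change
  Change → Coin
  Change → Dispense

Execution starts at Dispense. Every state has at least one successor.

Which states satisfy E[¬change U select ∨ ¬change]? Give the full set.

{Dispense, Select, Change}

States satisfying ¬change: {Dispense, Select, Change}.
States satisfying select ∨ ¬change: {Dispense, Select, Change}.
States satisfying E[¬change U select ∨ ¬change]: {Dispense, Select, Change}.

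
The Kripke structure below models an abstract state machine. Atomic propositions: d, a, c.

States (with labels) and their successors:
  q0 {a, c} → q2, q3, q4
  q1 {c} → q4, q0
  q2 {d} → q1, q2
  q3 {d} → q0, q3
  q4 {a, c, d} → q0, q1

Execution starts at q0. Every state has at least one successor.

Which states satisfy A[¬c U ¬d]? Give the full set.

{q0, q1}

States satisfying ¬c: {q2, q3}.
States satisfying ¬d: {q0, q1}.
States satisfying A[¬c U ¬d]: {q0, q1}.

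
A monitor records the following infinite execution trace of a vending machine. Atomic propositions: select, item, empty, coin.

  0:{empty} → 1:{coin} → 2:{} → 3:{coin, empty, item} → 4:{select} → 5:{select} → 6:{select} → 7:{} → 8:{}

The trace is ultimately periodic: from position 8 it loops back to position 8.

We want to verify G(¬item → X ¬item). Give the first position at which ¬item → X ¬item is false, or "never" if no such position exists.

Check ¬item → X ¬item at each position in order: 0 ✓, 1 ✓.
At position 2 the labels are {} and the next position 3 has {coin, empty, item}, so ¬item → X ¬item is false there. This is the first violation.

2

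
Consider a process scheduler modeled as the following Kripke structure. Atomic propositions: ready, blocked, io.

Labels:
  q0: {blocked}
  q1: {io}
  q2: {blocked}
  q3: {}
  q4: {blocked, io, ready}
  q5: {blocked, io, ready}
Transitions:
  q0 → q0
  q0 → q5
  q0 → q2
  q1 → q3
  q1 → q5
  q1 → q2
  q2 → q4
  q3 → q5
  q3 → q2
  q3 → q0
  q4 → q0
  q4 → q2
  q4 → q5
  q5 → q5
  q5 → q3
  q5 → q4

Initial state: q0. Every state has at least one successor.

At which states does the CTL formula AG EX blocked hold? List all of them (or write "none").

{q0, q1, q2, q3, q4, q5}

States satisfying EX blocked: {q0, q1, q2, q3, q4, q5}.
States satisfying AG EX blocked: {q0, q1, q2, q3, q4, q5}.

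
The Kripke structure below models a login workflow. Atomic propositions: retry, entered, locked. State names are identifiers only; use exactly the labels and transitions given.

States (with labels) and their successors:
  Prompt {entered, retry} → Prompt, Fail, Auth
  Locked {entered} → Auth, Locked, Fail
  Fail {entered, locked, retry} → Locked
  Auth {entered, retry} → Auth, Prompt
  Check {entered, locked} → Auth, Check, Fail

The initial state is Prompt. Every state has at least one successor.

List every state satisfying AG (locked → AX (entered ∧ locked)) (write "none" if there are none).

none

States satisfying locked → AX (entered ∧ locked): {Prompt, Locked, Auth}.
States satisfying AG (locked → AX (entered ∧ locked)): ∅.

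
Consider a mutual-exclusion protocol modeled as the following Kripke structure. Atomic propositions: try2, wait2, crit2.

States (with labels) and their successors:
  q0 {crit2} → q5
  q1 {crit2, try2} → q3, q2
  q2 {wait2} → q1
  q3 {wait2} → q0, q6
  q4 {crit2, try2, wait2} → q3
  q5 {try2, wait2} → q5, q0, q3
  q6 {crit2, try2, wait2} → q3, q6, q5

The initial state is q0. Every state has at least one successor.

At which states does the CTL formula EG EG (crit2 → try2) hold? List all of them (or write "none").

States satisfying EG (crit2 → try2): {q1, q2, q3, q4, q5, q6}.
States satisfying EG EG (crit2 → try2): {q1, q2, q3, q4, q5, q6}.

{q1, q2, q3, q4, q5, q6}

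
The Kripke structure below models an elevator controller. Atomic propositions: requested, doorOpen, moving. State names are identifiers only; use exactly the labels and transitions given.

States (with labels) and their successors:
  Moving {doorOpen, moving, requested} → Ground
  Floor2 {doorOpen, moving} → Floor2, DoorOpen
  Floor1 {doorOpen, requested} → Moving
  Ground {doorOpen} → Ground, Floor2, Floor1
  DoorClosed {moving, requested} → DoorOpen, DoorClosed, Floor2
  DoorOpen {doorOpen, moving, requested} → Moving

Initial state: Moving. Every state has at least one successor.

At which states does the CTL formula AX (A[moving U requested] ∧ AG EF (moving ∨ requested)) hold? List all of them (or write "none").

{Floor1, DoorOpen}

States satisfying A[moving U requested] ∧ AG EF (moving ∨ requested): {Moving, Floor1, DoorClosed, DoorOpen}.
States satisfying AX (A[moving U requested] ∧ AG EF (moving ∨ requested)): {Floor1, DoorOpen}.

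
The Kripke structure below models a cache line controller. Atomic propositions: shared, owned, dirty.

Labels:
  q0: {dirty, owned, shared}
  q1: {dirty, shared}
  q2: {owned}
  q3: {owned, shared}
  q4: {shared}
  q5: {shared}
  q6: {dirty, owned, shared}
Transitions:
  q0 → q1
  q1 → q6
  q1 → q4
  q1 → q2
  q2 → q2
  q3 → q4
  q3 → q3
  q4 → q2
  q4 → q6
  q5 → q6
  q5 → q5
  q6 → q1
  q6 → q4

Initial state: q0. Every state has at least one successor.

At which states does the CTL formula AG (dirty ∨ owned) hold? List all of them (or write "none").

{q2}

States satisfying dirty ∨ owned: {q0, q1, q2, q3, q6}.
States satisfying AG (dirty ∨ owned): {q2}.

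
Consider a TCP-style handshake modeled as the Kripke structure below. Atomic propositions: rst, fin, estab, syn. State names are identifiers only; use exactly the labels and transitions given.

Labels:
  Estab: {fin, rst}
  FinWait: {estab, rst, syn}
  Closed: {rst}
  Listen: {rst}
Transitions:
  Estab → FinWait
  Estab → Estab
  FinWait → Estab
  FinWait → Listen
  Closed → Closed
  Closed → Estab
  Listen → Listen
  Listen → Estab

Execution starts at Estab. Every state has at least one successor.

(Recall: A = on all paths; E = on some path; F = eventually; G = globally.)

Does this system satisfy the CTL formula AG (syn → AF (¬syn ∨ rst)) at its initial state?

States satisfying syn → AF (¬syn ∨ rst): {Estab, FinWait, Closed, Listen}.
States satisfying AG (syn → AF (¬syn ∨ rst)): {Estab, FinWait, Closed, Listen}.
Every state reachable from Estab satisfies syn → AF (¬syn ∨ rst).
Estab ∈ Sat(AG (syn → AF (¬syn ∨ rst))).

Holds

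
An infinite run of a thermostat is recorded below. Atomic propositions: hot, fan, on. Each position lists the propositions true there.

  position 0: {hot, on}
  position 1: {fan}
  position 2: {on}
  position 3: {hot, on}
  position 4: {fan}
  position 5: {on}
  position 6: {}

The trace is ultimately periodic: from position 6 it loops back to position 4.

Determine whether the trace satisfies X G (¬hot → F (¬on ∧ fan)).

Satisfied

The position after 0 is 1; G (¬hot → F (¬on ∧ fan)) is true there.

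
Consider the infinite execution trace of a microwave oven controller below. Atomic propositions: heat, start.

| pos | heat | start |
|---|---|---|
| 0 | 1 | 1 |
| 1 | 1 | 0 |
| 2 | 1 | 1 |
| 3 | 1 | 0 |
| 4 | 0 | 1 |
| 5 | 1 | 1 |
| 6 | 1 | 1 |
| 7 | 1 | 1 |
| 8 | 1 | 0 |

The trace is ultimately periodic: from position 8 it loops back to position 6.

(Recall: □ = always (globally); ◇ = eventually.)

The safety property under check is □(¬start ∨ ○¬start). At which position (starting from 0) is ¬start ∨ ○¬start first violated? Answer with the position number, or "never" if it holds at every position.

4

Check ¬start ∨ ○¬start at each position in order: 0 ✓, 1 ✓, 2 ✓, 3 ✓.
At position 4 the labels are {start} and the next position 5 has {heat, start}, so ¬start ∨ ○¬start is false there. This is the first violation.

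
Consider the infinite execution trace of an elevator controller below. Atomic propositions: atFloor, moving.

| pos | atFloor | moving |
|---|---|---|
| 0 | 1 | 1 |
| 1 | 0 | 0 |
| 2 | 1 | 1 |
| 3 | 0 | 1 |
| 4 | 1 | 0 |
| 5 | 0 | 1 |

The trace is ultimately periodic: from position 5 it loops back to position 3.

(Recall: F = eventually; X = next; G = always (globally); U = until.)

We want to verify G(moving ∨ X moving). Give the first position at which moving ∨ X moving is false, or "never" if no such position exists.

never

moving ∨ X moving holds at every position 0..5, and those are all the positions the trace ever visits, so the invariant G(moving ∨ X moving) is never violated.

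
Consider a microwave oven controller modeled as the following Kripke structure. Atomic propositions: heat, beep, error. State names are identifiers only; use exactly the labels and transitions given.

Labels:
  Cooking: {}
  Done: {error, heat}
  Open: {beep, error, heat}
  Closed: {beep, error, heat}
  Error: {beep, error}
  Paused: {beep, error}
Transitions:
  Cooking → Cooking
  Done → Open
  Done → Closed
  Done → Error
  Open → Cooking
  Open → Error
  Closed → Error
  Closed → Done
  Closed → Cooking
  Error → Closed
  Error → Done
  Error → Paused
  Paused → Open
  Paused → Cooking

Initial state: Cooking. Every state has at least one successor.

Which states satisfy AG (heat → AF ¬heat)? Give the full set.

{Cooking}

States satisfying heat → AF ¬heat: {Cooking, Open, Error, Paused}.
States satisfying AG (heat → AF ¬heat): {Cooking}.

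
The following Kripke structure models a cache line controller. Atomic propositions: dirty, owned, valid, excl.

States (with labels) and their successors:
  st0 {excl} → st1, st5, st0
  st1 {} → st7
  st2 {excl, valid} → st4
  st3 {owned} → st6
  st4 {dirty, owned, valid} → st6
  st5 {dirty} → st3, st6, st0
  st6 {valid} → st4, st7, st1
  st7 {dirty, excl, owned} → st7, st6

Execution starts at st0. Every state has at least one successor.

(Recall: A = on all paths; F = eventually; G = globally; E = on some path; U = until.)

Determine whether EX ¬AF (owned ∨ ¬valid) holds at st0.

States satisfying ¬AF (owned ∨ ¬valid): ∅.
States satisfying EX ¬AF (owned ∨ ¬valid): ∅.
No suitable path/successor from st0 witnesses the formula.
st0 ∉ Sat(EX ¬AF (owned ∨ ¬valid)).

Violated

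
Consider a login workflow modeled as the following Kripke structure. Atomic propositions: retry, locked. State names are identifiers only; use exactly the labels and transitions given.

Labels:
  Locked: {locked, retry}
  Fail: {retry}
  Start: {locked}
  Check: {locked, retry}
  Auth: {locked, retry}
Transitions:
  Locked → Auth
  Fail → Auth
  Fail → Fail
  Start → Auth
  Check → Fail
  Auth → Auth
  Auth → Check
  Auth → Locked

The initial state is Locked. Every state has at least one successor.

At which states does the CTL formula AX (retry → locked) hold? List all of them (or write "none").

{Locked, Start, Auth}

States satisfying retry → locked: {Locked, Start, Check, Auth}.
States satisfying AX (retry → locked): {Locked, Start, Auth}.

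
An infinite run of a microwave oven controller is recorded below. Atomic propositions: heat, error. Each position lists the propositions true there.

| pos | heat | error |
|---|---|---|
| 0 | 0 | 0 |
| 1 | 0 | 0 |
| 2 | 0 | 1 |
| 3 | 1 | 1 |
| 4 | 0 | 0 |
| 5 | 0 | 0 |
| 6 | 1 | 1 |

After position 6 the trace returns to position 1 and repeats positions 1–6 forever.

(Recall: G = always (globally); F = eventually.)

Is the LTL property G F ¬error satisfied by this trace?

Yes

F ¬error holds at every position 0..6, and those are all positions ever visited, so G F ¬error holds.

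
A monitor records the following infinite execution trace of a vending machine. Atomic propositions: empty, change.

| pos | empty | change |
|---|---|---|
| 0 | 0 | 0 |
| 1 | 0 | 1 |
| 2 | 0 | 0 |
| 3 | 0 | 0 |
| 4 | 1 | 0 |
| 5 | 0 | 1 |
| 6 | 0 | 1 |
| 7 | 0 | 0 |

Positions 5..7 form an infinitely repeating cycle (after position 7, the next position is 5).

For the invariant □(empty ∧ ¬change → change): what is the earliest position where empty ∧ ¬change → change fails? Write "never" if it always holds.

Check empty ∧ ¬change → change at each position in order: 0 ✓, 1 ✓, 2 ✓, 3 ✓.
At position 4 the labels are {empty}, so empty ∧ ¬change → change is false there. This is the first violation.

4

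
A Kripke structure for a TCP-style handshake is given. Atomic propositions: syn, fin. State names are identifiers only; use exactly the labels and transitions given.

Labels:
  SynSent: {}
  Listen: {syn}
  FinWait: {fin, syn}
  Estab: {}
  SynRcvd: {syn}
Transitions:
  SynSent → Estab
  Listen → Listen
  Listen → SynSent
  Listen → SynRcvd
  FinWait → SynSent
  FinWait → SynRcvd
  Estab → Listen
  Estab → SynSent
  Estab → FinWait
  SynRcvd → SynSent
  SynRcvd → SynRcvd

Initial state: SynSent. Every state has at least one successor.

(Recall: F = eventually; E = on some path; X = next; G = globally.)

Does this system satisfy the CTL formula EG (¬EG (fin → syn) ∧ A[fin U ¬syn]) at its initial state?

States satisfying ¬EG (fin → syn) ∧ A[fin U ¬syn]: ∅.
States satisfying EG (¬EG (fin → syn) ∧ A[fin U ¬syn]): ∅.
No suitable path/successor from SynSent witnesses the formula.
SynSent ∉ Sat(EG (¬EG (fin → syn) ∧ A[fin U ¬syn])).

Does not hold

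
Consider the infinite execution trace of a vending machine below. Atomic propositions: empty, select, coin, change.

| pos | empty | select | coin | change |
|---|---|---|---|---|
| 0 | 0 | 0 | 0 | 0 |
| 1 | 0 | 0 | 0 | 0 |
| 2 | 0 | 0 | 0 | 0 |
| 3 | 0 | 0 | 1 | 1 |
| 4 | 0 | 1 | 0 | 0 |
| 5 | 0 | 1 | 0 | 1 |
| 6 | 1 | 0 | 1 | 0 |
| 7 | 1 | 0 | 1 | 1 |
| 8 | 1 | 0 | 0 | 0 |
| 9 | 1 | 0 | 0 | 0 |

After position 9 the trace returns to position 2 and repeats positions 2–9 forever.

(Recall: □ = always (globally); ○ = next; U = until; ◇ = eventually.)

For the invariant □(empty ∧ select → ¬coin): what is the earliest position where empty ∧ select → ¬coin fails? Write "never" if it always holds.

empty ∧ select → ¬coin holds at every position 0..9, and those are all the positions the trace ever visits, so the invariant □(empty ∧ select → ¬coin) is never violated.

never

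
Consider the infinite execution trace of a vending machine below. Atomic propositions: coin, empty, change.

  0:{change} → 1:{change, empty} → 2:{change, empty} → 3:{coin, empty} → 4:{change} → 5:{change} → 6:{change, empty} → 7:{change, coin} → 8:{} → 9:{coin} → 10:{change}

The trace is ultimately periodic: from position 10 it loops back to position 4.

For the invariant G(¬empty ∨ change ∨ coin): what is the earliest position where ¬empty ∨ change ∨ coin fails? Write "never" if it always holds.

¬empty ∨ change ∨ coin holds at every position 0..10, and those are all the positions the trace ever visits, so the invariant G(¬empty ∨ change ∨ coin) is never violated.

never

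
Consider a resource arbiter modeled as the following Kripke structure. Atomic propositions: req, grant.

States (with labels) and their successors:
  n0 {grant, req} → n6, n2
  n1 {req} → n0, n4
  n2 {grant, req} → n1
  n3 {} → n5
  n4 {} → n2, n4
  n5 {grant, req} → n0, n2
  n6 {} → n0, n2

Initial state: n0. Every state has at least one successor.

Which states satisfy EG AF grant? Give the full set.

States satisfying AF grant: {n0, n2, n3, n5, n6}.
States satisfying EG AF grant: {n0, n3, n5, n6}.

{n0, n3, n5, n6}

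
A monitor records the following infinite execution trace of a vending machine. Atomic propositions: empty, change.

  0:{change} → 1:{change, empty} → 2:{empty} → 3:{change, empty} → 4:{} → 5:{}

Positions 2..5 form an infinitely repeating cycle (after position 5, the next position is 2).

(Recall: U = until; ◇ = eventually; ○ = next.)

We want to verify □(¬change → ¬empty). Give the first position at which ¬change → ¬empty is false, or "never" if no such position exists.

2

Check ¬change → ¬empty at each position in order: 0 ✓, 1 ✓.
At position 2 the labels are {empty}, so ¬change → ¬empty is false there. This is the first violation.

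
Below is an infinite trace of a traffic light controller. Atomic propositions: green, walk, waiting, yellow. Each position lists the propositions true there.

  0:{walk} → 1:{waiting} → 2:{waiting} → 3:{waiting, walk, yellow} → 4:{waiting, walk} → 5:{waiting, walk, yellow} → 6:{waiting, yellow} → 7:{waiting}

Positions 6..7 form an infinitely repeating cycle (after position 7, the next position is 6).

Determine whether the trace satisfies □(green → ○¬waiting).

Satisfied

green → ○¬waiting holds at every position 0..7, and those are all positions ever visited, so □(green → ○¬waiting) holds.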